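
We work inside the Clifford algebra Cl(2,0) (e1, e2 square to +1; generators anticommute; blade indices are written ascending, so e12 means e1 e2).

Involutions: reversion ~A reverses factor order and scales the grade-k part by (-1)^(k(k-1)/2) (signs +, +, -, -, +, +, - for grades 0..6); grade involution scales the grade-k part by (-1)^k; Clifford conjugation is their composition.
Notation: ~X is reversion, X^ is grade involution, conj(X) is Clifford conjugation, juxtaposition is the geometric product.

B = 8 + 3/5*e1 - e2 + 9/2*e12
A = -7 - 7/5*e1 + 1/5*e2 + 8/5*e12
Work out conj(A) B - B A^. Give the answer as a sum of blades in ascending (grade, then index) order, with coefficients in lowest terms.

first term: -1194/25 + 19/2*e1 + 633/50*e2 - 2279/50*e12
second term: -1554/25 + 77/10*e1 + 3/50*e2 - 871/50*e12
Answer: 72/5 + 9/5*e1 + 63/5*e2 - 704/25*e12


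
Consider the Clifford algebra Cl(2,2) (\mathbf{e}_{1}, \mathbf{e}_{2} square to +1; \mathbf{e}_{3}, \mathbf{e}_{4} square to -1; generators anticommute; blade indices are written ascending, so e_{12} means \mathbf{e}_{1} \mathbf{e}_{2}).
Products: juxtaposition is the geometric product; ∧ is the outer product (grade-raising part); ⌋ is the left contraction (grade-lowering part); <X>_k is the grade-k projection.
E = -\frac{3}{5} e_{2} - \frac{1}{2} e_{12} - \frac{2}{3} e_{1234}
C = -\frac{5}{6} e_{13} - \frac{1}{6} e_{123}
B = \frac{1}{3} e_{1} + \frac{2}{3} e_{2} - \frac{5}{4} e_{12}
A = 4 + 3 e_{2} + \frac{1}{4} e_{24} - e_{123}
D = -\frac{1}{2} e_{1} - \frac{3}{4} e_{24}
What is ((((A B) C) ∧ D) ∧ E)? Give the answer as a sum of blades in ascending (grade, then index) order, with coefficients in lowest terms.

step 1: 2 + \frac{61}{12} e_{1} + \frac{8}{3} e_{2} - \frac{5}{4} e_{3} - \frac{1}{6} e_{4} - 6 e_{12} + \frac{2}{3} e_{13} + \frac{5}{16} e_{14} - \frac{1}{3} e_{23} + \frac{1}{12} e_{124}
step 2: -\frac{5}{9} + \frac{79}{72} e_{1} + \frac{1}{9} e_{2} - \frac{377}{72} e_{3} - \frac{35}{72} e_{12} - \frac{11}{9} e_{13} - \frac{421}{72} e_{23} - \frac{79}{288} e_{34} + \frac{17}{9} e_{123} + \frac{5}{36} e_{134} + \frac{35}{288} e_{234} - \frac{1}{36} e_{1234}
step 3: \frac{5}{18} e_{1} + \frac{1}{18} e_{12} - \frac{377}{144} e_{13} + \frac{5}{12} e_{24} + \frac{421}{144} e_{123} - \frac{79}{96} e_{124} + \frac{79}{576} e_{134} - \frac{377}{96} e_{234} - \frac{493}{576} e_{1234}
step 4: -\frac{1}{6} e_{12} - \frac{377}{240} e_{123} - \frac{79}{960} e_{1234}
Answer: -\frac{1}{6} e_{12} - \frac{377}{240} e_{123} - \frac{79}{960} e_{1234}


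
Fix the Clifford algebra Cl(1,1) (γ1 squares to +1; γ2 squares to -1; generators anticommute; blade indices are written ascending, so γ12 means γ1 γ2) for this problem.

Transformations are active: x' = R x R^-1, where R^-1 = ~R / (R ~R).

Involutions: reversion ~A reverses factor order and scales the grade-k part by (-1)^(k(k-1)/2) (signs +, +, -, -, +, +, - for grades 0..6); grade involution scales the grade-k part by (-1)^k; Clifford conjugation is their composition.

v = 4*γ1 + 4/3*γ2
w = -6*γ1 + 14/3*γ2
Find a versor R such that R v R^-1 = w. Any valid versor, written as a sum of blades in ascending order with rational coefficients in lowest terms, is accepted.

Key observation: q(v) = q(w) = 128/9 (sandwiches preserve the norm), so R = v + w = -2*γ1 + 6*γ2 works whenever it is invertible — the component of v along it is kept and (v - w)/2 reverses, sending v to w.
Answer: -2*γ1 + 6*γ2


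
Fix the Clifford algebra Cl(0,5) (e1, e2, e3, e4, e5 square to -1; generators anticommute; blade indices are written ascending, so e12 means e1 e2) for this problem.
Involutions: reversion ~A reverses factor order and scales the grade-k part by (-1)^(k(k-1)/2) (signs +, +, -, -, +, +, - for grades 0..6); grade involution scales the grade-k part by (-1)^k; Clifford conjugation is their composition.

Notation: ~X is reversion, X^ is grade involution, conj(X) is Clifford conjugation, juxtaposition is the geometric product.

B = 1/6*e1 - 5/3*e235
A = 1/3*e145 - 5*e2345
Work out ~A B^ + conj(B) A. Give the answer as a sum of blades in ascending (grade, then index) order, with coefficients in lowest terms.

first term: -25/3*e4 - 1/18*e45 + 5/9*e1234 + 5/6*e12345
second term: -25/3*e4 + 1/18*e45 + 5/9*e1234 + 5/6*e12345
Answer: -50/3*e4 + 10/9*e1234 + 5/3*e12345


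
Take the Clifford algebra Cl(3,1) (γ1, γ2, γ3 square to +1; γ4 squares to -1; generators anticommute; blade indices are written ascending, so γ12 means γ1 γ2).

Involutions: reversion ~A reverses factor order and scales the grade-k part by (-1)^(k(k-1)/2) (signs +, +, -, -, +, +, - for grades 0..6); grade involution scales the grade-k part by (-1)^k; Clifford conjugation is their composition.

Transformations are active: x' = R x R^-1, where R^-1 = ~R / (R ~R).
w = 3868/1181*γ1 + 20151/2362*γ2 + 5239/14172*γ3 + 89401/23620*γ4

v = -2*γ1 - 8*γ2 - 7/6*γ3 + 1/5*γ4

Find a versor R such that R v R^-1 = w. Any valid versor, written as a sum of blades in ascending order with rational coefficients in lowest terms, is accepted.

The midline construction: v and w both square to 62389/900, so reflecting in their sum 1506/1181*γ1 + 1255/2362*γ2 - 3765/4724*γ3 + 18825/4724*γ4 exchanges them.
Answer: 1506/1181*γ1 + 1255/2362*γ2 - 3765/4724*γ3 + 18825/4724*γ4


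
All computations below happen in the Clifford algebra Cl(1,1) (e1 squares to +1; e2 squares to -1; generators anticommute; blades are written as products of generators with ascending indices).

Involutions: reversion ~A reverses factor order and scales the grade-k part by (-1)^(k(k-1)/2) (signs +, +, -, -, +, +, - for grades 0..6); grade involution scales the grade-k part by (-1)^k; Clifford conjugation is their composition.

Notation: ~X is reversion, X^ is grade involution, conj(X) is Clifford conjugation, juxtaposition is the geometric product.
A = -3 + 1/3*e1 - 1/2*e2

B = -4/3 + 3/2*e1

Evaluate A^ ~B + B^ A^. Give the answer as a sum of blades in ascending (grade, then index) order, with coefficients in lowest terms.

first term: 7/2 - 73/18*e1 - 2/3*e2 - 3/4*e1 e2
second term: 9/2 + 89/18*e1 - 2/3*e2 - 3/4*e1 e2
Answer: 8 + 8/9*e1 - 4/3*e2 - 3/2*e1 e2


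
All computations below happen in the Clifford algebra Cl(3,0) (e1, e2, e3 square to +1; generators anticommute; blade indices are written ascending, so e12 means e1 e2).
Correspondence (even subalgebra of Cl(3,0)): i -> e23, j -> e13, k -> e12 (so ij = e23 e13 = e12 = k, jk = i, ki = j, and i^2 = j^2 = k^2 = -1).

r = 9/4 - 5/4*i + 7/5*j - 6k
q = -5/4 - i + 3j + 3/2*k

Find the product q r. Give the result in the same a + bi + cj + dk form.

In blades: q = -5/4 + 3/2*e12 + 3*e13 - e23, r = 9/4 - 6*e12 + 7/5*e13 - 5/4*e23.
Distribute q over r term by term (generator squares from the signature, products reordered to ascending indices): (-5/4)*r = -45/16 + 15/2*e12 - 7/4*e13 + 25/16*e23; (3/2*e12)*r = 9 + 27/8*e12 - 15/8*e13 - 21/10*e23; (3*e13)*r = -21/5 + 15/4*e12 + 27/4*e13 - 18*e23; (-e23)*r = -5/4 - 7/5*e12 - 6*e13 - 9/4*e23.
Sum: 59/80 + 529/40*e12 - 23/8*e13 - 1663/80*e23; translating back through the correspondence:
Answer: 59/80 - 1663/80*i - 23/8*j + 529/40*k


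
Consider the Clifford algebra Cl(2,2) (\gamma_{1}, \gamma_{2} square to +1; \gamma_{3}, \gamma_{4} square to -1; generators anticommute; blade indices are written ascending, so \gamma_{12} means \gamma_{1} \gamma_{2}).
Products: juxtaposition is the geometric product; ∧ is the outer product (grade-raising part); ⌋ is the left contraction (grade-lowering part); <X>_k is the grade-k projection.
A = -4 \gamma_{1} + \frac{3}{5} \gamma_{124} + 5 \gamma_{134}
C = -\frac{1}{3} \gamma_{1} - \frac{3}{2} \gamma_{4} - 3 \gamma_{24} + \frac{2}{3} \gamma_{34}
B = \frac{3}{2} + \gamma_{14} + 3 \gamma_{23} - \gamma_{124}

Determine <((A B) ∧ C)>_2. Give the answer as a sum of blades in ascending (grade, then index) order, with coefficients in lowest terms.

step 1: -\frac{3}{5} - 6 \gamma_{1} - \frac{3}{5} \gamma_{2} - 5 \gamma_{3} - 4 \gamma_{4} + 5 \gamma_{23} + 4 \gamma_{24} - 12 \gamma_{123} + \frac{159}{10} \gamma_{124} + \frac{93}{10} \gamma_{134}
step 2: \frac{1}{5} \gamma_{1} + \frac{9}{10} \gamma_{4} - \frac{1}{5} \gamma_{12} - \frac{5}{3} \gamma_{13} + \frac{23}{3} \gamma_{14} + \frac{27}{10} \gamma_{24} + \frac{71}{10} \gamma_{34} - \frac{5}{3} \gamma_{123} + \frac{50}{3} \gamma_{124} - 4 \gamma_{134} - \frac{229}{10} \gamma_{234} + 18 \gamma_{1234}
step 3: -\frac{1}{5} \gamma_{12} - \frac{5}{3} \gamma_{13} + \frac{23}{3} \gamma_{14} + \frac{27}{10} \gamma_{24} + \frac{71}{10} \gamma_{34}
Answer: -\frac{1}{5} \gamma_{12} - \frac{5}{3} \gamma_{13} + \frac{23}{3} \gamma_{14} + \frac{27}{10} \gamma_{24} + \frac{71}{10} \gamma_{34}


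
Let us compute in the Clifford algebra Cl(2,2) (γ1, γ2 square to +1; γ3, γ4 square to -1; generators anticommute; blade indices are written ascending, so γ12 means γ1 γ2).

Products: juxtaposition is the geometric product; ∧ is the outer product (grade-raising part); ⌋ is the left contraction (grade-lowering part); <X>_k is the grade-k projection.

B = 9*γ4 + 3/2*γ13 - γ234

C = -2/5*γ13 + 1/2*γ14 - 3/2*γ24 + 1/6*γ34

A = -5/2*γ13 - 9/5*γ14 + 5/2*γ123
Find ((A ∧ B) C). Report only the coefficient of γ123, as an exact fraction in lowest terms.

step 1: -45/2*γ134 + 45/2*γ1234
step 2: 15/4*γ1 + 45/4*γ3 + 9*γ4 - 15/4*γ12 + 135/4*γ13 + 45/4*γ23 + 9*γ24 - 135/4*γ123
Answer: -135/4


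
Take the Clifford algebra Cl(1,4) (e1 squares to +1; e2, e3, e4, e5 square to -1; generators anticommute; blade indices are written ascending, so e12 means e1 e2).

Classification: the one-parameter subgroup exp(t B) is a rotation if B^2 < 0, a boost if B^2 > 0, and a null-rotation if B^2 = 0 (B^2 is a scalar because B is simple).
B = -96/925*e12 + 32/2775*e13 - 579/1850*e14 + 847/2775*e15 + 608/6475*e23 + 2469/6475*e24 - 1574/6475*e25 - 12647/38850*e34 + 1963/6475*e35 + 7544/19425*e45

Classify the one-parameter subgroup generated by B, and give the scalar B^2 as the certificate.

B^2 term by term: the squares give (-96/925)^2*(e12)^2 + (32/2775)^2*(e13)^2 + (-579/1850)^2*(e14)^2 + (847/2775)^2*(e15)^2 + (608/6475)^2*(e23)^2 + (2469/6475)^2*(e24)^2 + (-1574/6475)^2*(e25)^2 + (-12647/38850)^2*(e34)^2 + (1963/6475)^2*(e35)^2 + (7544/19425)^2*(e45)^2 = 9216/855625*(+1) + 1024/7700625*(+1) + 335241/3422500*(+1) + 717409/7700625*(+1) + 369664/41925625*(-1) + 6095961/41925625*(-1) + 2477476/41925625*(-1) + 159946609/1509322500*(-1) + 3853369/41925625*(-1) + 56911936/377330625*(-1) = -9/25 (each basis 2-blade squares to minus the product of its generators' squares); cross terms between blades sharing an index anticommute and cancel; the commuting (index-disjoint) pairs give grade-4 terms 2*c*c'*(blade product), which cancel blade by blade — e1234: 404704/5989375 - 52672/5989375 - 352032/5989375 = 0; e1235: -376896/5989375 + 100736/17968125 + 147136/2566875 = 0; e1245: -482816/5989375 - 911346/5989375 + 199166/855625 = 0; e1345: 482816/53904375 + 1136577/5989375 - 1530287/7700625 = 0; e2345: 9173504/125776875 - 9693294/41925625 + 19906378/125776875 = 0 — confirming B is simple. So B^2 = -9/25.
Answer: rotation, certificate B^2 = -9/25. The class reads off the invariant scalar -9/25 directly.


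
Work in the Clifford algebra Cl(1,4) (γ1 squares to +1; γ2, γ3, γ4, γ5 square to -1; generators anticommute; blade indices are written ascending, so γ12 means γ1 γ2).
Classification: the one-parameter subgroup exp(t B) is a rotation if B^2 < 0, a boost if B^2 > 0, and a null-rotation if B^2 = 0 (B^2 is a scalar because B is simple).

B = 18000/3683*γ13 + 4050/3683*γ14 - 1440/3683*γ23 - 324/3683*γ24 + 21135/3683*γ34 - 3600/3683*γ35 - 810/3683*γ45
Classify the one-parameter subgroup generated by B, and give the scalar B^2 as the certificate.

B^2 term by term: the squares give (18000/3683)^2*(γ13)^2 + (4050/3683)^2*(γ14)^2 + (-1440/3683)^2*(γ23)^2 + (-324/3683)^2*(γ24)^2 + (21135/3683)^2*(γ34)^2 + (-3600/3683)^2*(γ35)^2 + (-810/3683)^2*(γ45)^2 = 324000000/13564489*(+1) + 16402500/13564489*(+1) + 2073600/13564489*(-1) + 104976/13564489*(-1) + 446688225/13564489*(-1) + 12960000/13564489*(-1) + 656100/13564489*(-1) = -9 (each basis 2-blade squares to minus the product of its generators' squares); cross terms between blades sharing an index anticommute and cancel; the commuting (index-disjoint) pairs give grade-4 terms 2*c*c'*(blade product), which cancel blade by blade — γ1234: 11664000/13564489 - 11664000/13564489 = 0; γ1345: -29160000/13564489 + 29160000/13564489 = 0; γ2345: 2332800/13564489 - 2332800/13564489 = 0 — confirming B is simple. So B^2 = -9.
Answer: rotation, certificate B^2 = -9. Check the certificate: B^2 = -9, and that sign is decisive whatever form B takes.


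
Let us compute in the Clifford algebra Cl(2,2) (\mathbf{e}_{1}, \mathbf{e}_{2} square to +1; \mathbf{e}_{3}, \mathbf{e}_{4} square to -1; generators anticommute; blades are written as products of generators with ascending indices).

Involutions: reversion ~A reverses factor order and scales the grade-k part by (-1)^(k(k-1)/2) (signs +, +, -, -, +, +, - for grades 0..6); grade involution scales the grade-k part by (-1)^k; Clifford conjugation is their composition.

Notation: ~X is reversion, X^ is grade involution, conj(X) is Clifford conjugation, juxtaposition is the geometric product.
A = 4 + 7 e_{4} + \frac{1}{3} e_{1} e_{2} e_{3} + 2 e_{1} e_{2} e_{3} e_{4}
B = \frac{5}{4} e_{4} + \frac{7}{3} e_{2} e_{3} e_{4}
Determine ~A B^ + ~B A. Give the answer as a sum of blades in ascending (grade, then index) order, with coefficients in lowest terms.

first term: \frac{35}{4} + \frac{14}{3} e_{1} - 5 e_{4} + \frac{7}{9} e_{1} e_{4} + \frac{49}{3} e_{2} e_{3} + \frac{5}{2} e_{1} e_{2} e_{3} - \frac{28}{3} e_{2} e_{3} e_{4} + \frac{5}{12} e_{1} e_{2} e_{3} e_{4}
second term: -\frac{35}{4} - \frac{14}{3} e_{1} + 5 e_{4} + \frac{7}{9} e_{1} e_{4} + \frac{49}{3} e_{2} e_{3} + \frac{5}{2} e_{1} e_{2} e_{3} - \frac{28}{3} e_{2} e_{3} e_{4} - \frac{5}{12} e_{1} e_{2} e_{3} e_{4}
Answer: \frac{14}{9} e_{1} e_{4} + \frac{98}{3} e_{2} e_{3} + 5 e_{1} e_{2} e_{3} - \frac{56}{3} e_{2} e_{3} e_{4}


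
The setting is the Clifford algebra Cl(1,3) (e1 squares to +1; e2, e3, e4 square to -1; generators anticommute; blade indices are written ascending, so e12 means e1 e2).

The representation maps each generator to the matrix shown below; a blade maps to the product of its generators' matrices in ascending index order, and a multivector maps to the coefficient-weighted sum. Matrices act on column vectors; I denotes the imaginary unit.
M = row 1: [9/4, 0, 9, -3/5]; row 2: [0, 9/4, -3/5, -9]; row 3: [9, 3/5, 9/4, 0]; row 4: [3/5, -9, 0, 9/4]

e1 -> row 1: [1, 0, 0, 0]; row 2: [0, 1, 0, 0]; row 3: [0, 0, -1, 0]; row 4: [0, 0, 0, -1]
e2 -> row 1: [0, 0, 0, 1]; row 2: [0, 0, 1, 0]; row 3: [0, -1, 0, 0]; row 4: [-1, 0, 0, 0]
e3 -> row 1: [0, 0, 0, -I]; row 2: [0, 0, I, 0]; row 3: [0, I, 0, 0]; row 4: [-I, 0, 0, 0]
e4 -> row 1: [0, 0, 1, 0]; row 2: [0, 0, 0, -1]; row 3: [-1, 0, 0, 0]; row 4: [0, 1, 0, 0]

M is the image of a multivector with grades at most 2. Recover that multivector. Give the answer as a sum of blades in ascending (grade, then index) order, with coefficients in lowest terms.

Method: the blade images are trace-orthogonal — tr(rho(e_A) rho(e_B)^-1) = 4 if A = B and 0 otherwise — and rho(e_A)^-1 = (e_A)^2 * rho(e_A) with (e_A)^2 = +1 or -1, so the coefficient of e_A in the preimage is (e_A)^2 * tr(M rho(e_A))/4.
Nonzero projections over blades of grade <= 2: 1: (1)^2 = +1, tr(M 1) = 9, coefficient 9/4; e2: (e2)^2 = -1, tr(M rho(e2)) = 12/5, coefficient -3/5; e14: (e14)^2 = +1, tr(M rho(e14)) = 36, coefficient 9. Every other blade of grade <= 2 projects to 0.
Answer: 9/4 - 3/5*e2 + 9*e14


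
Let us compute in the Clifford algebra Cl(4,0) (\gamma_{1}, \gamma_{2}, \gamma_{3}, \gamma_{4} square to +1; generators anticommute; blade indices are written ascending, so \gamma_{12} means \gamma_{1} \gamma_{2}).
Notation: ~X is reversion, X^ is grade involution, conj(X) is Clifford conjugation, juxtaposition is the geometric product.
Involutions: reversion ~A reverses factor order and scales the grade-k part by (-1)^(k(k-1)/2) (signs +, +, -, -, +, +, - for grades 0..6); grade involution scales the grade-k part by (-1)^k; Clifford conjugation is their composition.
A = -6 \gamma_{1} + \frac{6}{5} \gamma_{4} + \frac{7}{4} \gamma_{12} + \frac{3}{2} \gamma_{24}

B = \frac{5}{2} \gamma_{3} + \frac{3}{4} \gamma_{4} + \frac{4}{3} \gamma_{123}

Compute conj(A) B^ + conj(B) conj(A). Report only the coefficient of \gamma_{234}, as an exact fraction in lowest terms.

first term: \frac{9}{10} + \frac{9}{8} \gamma_{2} - \frac{7}{3} \gamma_{3} - 15 \gamma_{13} - \frac{9}{2} \gamma_{14} - 8 \gamma_{23} - 3 \gamma_{34} + \frac{35}{8} \gamma_{123} + \frac{21}{16} \gamma_{124} + 2 \gamma_{134} - \frac{15}{4} \gamma_{234} - \frac{8}{5} \gamma_{1234}
second term: \frac{9}{10} - \frac{9}{8} \gamma_{2} + \frac{7}{3} \gamma_{3} + 15 \gamma_{13} + \frac{9}{2} \gamma_{14} + 8 \gamma_{23} + 3 \gamma_{34} + \frac{35}{8} \gamma_{123} + \frac{21}{16} \gamma_{124} + 2 \gamma_{134} - \frac{15}{4} \gamma_{234} - \frac{8}{5} \gamma_{1234}
Answer: -\frac{15}{2}


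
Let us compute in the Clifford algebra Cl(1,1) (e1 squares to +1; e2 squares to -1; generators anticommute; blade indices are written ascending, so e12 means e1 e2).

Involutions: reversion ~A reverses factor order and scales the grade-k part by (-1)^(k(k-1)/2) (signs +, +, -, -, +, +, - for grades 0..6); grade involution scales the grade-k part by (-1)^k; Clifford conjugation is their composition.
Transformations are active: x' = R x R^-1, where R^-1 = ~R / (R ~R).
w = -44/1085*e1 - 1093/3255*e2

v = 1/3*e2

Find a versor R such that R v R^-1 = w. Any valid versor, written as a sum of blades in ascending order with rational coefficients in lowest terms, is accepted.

The midline construction: v and w both square to -1/9, so reflecting in their sum -44/1085*e1 - 8/3255*e2 exchanges them.
Answer: -44/1085*e1 - 8/3255*e2


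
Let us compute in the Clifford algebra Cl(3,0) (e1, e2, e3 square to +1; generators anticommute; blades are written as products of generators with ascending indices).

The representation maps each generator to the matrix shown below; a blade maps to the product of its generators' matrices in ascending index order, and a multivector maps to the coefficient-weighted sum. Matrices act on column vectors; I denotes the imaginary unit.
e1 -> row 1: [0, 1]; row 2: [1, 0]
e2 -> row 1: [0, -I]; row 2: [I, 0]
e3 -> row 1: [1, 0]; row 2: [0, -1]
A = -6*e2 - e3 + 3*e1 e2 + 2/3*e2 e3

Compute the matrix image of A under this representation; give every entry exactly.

Bivector images (products of the table entries): rho(e1 e2) = rho(e1)rho(e2) = row 1: [I, 0]; row 2: [0, -I]; rho(e2 e3) = rho(e2)rho(e3) = row 1: [0, I]; row 2: [I, 0].
M = (-6)*rho(e2) + (-1)*rho(e3) + (3)*rho(e1 e2) + (2/3)*rho(e2 e3), summed entrywise:
Answer: row 1: [-1 + 3*I, 20*I/3]; row 2: [-16*I/3, 1 - 3*I]


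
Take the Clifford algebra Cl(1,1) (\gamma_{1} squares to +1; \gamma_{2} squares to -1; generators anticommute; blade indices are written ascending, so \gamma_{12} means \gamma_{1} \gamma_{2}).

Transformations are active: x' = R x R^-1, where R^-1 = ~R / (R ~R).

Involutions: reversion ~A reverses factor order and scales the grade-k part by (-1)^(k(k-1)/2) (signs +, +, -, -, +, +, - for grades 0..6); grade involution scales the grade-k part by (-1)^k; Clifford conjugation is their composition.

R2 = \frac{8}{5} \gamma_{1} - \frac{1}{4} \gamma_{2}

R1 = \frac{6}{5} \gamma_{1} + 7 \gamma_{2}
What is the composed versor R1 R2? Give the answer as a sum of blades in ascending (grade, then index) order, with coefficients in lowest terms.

Distribute over the terms of R1 (each basis-blade product reordered to ascending indices, repeated generators contracted through their squares):
(\frac{6}{5} \gamma_{1}) R2 = \frac{48}{25} - \frac{3}{10} \gamma_{12}
(7 \gamma_{2}) R2 = \frac{7}{4} - \frac{56}{5} \gamma_{12}
Summing the partial products and collecting blades:
Answer: \frac{367}{100} - \frac{23}{2} \gamma_{12}


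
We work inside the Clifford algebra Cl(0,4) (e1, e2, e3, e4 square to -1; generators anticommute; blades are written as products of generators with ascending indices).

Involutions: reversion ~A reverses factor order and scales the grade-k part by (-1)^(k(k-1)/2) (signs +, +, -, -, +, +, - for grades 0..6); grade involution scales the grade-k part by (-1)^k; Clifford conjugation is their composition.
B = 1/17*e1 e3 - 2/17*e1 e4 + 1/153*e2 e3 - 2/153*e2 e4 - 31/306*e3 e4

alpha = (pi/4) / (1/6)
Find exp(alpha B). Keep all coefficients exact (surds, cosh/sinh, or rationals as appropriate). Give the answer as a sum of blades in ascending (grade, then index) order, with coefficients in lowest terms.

B^2 term by term: the squares give (1/17)^2*(e1 e3)^2 + (-2/17)^2*(e1 e4)^2 + (1/153)^2*(e2 e3)^2 + (-2/153)^2*(e2 e4)^2 + (-31/306)^2*(e3 e4)^2 = 1/289*(-1) + 4/289*(-1) + 1/23409*(-1) + 4/23409*(-1) + 961/93636*(-1) = -1/36 (each basis 2-blade squares to minus the product of its generators' squares); cross terms between blades sharing an index anticommute and cancel; the commuting (index-disjoint) pairs give grade-4 terms 2*c*c'*(blade product), which cancel blade by blade — e1 e2 e3 e4: 4/2601 - 4/2601 = 0 — confirming B is simple. So B^2 = -1/36.
B^2 = -1/36 — the negative square puts this in the circular regime; l = 1/6, alpha*l = pi/4, so exp(alpha B) = cos(pi/4) + (sin(pi/4)/(1/6))*B = sqrt(2)/2 + (3*sqrt(2))*B.
Answer: sqrt(2)/2 + 3*sqrt(2)/17*e1 e3 - 6*sqrt(2)/17*e1 e4 + sqrt(2)/51*e2 e3 - 2*sqrt(2)/51*e2 e4 - 31*sqrt(2)/102*e3 e4


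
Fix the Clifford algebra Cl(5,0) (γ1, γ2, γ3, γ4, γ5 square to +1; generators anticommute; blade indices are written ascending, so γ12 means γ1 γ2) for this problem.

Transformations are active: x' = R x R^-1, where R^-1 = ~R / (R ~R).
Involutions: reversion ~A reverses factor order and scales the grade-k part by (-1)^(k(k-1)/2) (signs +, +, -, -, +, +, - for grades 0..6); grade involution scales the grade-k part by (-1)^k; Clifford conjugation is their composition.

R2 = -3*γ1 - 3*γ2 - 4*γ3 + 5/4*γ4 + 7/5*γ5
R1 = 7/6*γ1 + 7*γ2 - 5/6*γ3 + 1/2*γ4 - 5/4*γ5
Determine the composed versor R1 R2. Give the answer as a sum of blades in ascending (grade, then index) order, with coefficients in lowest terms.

Distribute over the terms of R1 (each basis-blade product reordered to ascending indices, repeated generators contracted through their squares):
(7/6*γ1) R2 = -7/2 - 7/2*γ12 - 14/3*γ13 + 35/24*γ14 + 49/30*γ15
(7*γ2) R2 = -21 + 21*γ12 - 28*γ23 + 35/4*γ24 + 49/5*γ25
(-5/6*γ3) R2 = 10/3 - 5/2*γ13 - 5/2*γ23 - 25/24*γ34 - 7/6*γ35
(1/2*γ4) R2 = 5/8 + 3/2*γ14 + 3/2*γ24 + 2*γ34 + 7/10*γ45
(-5/4*γ5) R2 = -7/4 - 15/4*γ15 - 15/4*γ25 - 5*γ35 + 25/16*γ45
Summing the partial products and collecting blades:
Answer: -535/24 + 35/2*γ12 - 43/6*γ13 + 71/24*γ14 - 127/60*γ15 - 61/2*γ23 + 41/4*γ24 + 121/20*γ25 + 23/24*γ34 - 37/6*γ35 + 181/80*γ45


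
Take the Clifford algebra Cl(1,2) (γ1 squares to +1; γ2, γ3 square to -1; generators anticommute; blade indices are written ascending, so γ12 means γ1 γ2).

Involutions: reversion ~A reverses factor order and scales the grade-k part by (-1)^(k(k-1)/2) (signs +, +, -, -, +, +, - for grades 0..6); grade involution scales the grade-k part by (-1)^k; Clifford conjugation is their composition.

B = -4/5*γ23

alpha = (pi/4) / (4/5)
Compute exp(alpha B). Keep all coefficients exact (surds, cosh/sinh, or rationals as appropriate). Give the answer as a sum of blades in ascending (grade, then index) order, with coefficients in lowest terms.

B^2 = (-4/5)^2*(γ23)^2 = 16/25*(-1) = -16/25 (a basis 2-blade squares to minus the product of its generators' squares).
B^2 = -16/25 — a negative square means the series sums to a rotation: l = 4/5, alpha*l = pi/4, so exp(alpha B) = cos(pi/4) + (sin(pi/4)/(4/5))*B = sqrt(2)/2 + (5*sqrt(2)/8)*B.
Answer: sqrt(2)/2 - sqrt(2)/2*γ23


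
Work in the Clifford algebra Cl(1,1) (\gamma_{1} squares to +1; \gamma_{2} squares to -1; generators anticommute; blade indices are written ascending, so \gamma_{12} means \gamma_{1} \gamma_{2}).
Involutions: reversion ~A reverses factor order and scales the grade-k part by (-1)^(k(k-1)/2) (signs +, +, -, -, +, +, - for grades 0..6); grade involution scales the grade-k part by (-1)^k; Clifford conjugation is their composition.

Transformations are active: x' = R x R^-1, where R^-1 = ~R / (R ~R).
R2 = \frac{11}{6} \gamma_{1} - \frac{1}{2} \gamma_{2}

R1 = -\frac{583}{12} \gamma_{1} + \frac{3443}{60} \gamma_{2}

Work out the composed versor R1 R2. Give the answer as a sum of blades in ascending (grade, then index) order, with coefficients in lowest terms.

Distribute over the terms of R1 (each basis-blade product reordered to ascending indices, repeated generators contracted through their squares):
(-\frac{583}{12} \gamma_{1}) R2 = -\frac{6413}{72} + \frac{583}{24} \gamma_{12}
(\frac{3443}{60} \gamma_{2}) R2 = \frac{3443}{120} - \frac{37873}{360} \gamma_{12}
Summing the partial products and collecting blades:
Answer: -\frac{2717}{45} - \frac{3641}{45} \gamma_{12}


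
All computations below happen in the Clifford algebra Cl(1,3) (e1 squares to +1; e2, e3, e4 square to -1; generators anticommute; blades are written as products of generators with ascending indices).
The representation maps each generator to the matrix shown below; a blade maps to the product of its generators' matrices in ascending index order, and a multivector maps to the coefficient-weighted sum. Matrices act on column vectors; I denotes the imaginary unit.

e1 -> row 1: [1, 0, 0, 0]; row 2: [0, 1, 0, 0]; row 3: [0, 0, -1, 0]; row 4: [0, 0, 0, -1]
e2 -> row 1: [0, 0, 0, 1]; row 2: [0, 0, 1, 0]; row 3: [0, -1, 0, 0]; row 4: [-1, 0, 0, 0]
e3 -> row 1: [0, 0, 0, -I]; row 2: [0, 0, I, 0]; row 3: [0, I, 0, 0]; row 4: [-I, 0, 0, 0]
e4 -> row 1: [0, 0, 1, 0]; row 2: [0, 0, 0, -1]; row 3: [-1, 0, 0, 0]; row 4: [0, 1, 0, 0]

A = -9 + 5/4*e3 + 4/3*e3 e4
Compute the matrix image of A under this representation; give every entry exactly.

Bivector images (products of the table entries): rho(e3 e4) = rho(e3)rho(e4) = row 1: [0, -I, 0, 0]; row 2: [-I, 0, 0, 0]; row 3: [0, 0, 0, -I]; row 4: [0, 0, -I, 0].
M = (-9)*1 + (5/4)*rho(e3) + (4/3)*rho(e3 e4), summed entrywise (1 is the identity matrix):
Answer: row 1: [-9, -4*I/3, 0, -5*I/4]; row 2: [-4*I/3, -9, 5*I/4, 0]; row 3: [0, 5*I/4, -9, -4*I/3]; row 4: [-5*I/4, 0, -4*I/3, -9]


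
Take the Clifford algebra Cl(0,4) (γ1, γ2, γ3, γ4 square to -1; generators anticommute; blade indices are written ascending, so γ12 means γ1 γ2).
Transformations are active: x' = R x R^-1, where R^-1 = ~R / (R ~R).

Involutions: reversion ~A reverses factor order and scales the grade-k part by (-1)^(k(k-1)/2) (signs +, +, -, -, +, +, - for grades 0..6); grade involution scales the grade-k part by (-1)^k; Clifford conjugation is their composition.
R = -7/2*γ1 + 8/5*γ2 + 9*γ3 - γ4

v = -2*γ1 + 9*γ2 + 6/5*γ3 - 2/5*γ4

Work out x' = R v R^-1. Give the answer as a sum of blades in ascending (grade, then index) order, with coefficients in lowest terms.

~R = -7/2*γ1 + 8/5*γ2 + 9*γ3 - γ4, and R ~R = -9681/100, so R^-1 = ~R / (-9681/100).
R v = -163/5 - 283/10*γ12 + 69/5*γ13 - 3/5*γ14 - 1977/25*γ23 + 209/25*γ24 - 12/5*γ34
Answer: -494/1383*γ1 - 76697/9681*γ2 + 78438/16135*γ3 - 13238/48405*γ4


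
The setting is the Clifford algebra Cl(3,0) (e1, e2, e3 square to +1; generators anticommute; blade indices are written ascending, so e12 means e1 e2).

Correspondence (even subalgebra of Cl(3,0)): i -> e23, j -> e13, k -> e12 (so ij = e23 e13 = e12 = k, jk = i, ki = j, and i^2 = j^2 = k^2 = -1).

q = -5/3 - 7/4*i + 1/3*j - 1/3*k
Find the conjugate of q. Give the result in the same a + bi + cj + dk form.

In blades: q = -5/3 - 1/3*e12 + 1/3*e13 - 7/4*e23.
Quaternion conjugation is reversion on the even subalgebra: the scalar is fixed and every grade-2 blade flips sign, giving -5/3 + 1/3*e12 - 1/3*e13 + 7/4*e23; translating back:
Answer: -5/3 + 7/4*i - 1/3*j + 1/3*k


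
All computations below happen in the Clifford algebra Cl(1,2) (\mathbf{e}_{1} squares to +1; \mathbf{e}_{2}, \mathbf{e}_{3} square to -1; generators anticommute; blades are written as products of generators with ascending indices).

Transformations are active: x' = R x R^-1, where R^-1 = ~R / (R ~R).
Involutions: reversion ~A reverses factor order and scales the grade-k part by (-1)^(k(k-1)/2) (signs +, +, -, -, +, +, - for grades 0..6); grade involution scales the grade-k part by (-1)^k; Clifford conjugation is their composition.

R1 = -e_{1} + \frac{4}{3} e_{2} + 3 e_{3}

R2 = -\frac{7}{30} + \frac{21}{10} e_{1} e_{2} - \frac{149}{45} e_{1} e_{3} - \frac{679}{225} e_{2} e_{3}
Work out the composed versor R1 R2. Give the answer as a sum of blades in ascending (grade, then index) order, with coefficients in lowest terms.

Distribute over the terms of R1 (each basis-blade product reordered to ascending indices, repeated generators contracted through their squares):
(-e_{1}) R2 = \frac{7}{30} e_{1} - \frac{21}{10} e_{2} + \frac{149}{45} e_{3} + \frac{679}{225} e_{1} e_{2} e_{3}
(\frac{4}{3} e_{2}) R2 = \frac{14}{5} e_{1} - \frac{14}{45} e_{2} + \frac{2716}{675} e_{3} + \frac{596}{135} e_{1} e_{2} e_{3}
(3 e_{3}) R2 = -\frac{149}{15} e_{1} - \frac{679}{75} e_{2} - \frac{7}{10} e_{3} + \frac{63}{10} e_{1} e_{2} e_{3}
Summing the partial products and collecting blades:
Answer: -\frac{69}{10} e_{1} - \frac{5159}{450} e_{2} + \frac{8957}{1350} e_{3} + \frac{18539}{1350} e_{1} e_{2} e_{3}


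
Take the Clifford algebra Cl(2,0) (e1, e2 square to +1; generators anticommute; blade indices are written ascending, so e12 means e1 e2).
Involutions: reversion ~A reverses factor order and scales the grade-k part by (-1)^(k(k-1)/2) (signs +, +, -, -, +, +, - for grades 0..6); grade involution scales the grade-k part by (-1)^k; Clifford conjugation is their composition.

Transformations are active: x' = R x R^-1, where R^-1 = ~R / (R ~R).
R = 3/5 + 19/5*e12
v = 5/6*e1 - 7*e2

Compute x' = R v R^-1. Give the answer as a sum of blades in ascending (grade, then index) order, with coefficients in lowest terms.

~R = 3/5 - 19/5*e12, and R ~R = 74/5, so R^-1 = ~R / (74/5).
R v = -261/10*e1 - 221/30*e2
Answer: -1637/555*e1 + 2369/370*e2


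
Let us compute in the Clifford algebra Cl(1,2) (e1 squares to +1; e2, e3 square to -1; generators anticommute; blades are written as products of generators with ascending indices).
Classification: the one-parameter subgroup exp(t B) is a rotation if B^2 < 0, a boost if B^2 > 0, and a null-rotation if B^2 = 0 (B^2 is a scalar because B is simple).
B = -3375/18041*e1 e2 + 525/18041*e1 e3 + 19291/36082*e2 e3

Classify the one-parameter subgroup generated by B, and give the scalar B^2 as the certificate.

B^2 term by term: the squares give (-3375/18041)^2*(e1 e2)^2 + (525/18041)^2*(e1 e3)^2 + (19291/36082)^2*(e2 e3)^2 = 11390625/325477681*(+1) + 275625/325477681*(+1) + 372142681/1301910724*(-1) = -1/4 (each basis 2-blade squares to minus the product of its generators' squares); cross terms between blades sharing an index anticommute and cancel. So B^2 = -1/4.
Answer: rotation, certificate B^2 = -1/4. B^2 = -1/4 is basis-independent, so its sign is the whole story.


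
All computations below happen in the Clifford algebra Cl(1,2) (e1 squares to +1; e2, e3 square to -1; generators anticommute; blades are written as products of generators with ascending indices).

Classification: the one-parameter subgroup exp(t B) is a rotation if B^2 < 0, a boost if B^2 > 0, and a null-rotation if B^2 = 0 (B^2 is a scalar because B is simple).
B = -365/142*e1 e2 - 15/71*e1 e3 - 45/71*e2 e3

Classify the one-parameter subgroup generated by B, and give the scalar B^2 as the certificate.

B^2 term by term: the squares give (-365/142)^2*(e1 e2)^2 + (-15/71)^2*(e1 e3)^2 + (-45/71)^2*(e2 e3)^2 = 133225/20164*(+1) + 225/5041*(+1) + 2025/5041*(-1) = 25/4 (each basis 2-blade squares to minus the product of its generators' squares); cross terms between blades sharing an index anticommute and cancel. So B^2 = 25/4.
Answer: boost, certificate B^2 = 25/4. Check the certificate: B^2 = 25/4, and that sign is decisive whatever form B takes.


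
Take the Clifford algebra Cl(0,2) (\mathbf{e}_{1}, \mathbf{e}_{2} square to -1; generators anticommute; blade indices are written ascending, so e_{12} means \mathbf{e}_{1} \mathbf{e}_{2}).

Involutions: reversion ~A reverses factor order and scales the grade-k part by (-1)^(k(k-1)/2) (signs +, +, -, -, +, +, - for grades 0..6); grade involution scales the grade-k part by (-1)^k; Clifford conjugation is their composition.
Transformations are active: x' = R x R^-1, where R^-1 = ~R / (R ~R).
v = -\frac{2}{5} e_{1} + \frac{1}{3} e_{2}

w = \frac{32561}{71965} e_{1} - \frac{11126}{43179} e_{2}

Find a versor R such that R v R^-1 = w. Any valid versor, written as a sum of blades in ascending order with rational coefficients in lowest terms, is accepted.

Construction: equal norms (both -\frac{61}{225}) license R = v + w = \frac{755}{14393} e_{1} + \frac{1089}{14393} e_{2} — nothing changes along that direction, while (v - w)/2 changes sign, so v maps onto w.
Answer: \frac{755}{14393} e_{1} + \frac{1089}{14393} e_{2}


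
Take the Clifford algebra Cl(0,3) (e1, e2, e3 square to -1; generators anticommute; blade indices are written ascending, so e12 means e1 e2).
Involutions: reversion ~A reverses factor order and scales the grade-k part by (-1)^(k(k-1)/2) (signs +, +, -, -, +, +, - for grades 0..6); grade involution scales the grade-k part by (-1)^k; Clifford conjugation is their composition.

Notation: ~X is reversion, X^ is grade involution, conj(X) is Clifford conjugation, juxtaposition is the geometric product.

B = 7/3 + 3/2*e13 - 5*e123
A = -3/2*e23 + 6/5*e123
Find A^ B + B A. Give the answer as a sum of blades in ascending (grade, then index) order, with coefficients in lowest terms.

first term: 6 - 15/2*e1 - 9/5*e2 + 9/4*e12 - 7/2*e23 - 14/5*e123
second term: -6 - 15/2*e1 + 9/5*e2 - 9/4*e12 - 7/2*e23 + 14/5*e123
Answer: -15*e1 - 7*e23


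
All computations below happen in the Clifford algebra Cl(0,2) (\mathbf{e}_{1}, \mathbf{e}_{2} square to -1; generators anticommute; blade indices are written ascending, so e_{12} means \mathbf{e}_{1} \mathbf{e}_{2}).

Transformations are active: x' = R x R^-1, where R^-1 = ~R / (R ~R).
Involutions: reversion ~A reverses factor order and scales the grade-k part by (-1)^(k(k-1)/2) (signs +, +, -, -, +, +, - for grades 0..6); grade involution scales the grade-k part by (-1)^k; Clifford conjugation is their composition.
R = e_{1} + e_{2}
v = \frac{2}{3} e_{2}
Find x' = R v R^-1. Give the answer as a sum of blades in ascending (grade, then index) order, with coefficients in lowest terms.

~R = e_{1} + e_{2}, and R ~R = -2, so R^-1 = ~R / (-2).
R v = -\frac{2}{3} + \frac{2}{3} e_{12}
Answer: \frac{2}{3} e_{1}


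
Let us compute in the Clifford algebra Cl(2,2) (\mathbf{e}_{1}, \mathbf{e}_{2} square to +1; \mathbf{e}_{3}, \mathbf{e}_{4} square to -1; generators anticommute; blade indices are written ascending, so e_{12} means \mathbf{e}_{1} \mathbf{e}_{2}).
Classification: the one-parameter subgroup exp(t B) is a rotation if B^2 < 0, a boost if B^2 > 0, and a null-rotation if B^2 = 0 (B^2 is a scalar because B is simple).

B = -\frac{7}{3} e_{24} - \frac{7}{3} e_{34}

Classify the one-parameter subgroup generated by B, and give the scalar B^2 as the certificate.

B^2 term by term: the squares give (-\frac{7}{3})^2*(e_{24})^2 + (-\frac{7}{3})^2*(e_{34})^2 = \frac{49}{9}*(+1) + \frac{49}{9}*(-1) = 0 (each basis 2-blade squares to minus the product of its generators' squares); cross terms between blades sharing an index anticommute and cancel. So B^2 = 0.
Answer: null-rotation, certificate B^2 = 0. Check the certificate: B^2 = 0, and that sign is decisive whatever form B takes.


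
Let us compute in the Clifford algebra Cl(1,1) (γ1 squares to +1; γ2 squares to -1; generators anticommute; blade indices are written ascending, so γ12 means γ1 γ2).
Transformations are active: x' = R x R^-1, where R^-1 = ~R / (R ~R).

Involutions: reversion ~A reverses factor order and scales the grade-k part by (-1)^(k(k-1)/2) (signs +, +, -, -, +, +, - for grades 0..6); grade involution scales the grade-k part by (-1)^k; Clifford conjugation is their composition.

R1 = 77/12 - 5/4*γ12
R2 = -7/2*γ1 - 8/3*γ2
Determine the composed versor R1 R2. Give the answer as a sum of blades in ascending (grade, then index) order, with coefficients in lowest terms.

Distribute over the terms of R1 (each basis-blade product reordered to ascending indices, repeated generators contracted through their squares):
(77/12) R2 = -539/24*γ1 - 154/9*γ2
(-5/4*γ12) R2 = -10/3*γ1 - 35/8*γ2
Summing the partial products and collecting blades:
Answer: -619/24*γ1 - 1547/72*γ2


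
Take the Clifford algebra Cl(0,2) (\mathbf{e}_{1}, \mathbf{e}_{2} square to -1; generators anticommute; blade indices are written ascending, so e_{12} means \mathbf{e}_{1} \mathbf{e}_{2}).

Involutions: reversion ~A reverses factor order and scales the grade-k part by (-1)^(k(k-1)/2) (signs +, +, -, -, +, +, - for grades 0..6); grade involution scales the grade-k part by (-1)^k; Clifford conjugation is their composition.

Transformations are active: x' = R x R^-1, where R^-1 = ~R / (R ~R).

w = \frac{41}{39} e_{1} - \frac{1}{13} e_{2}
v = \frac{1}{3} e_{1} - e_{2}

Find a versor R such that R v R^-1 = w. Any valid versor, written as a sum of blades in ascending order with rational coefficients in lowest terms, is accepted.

Since q(v) = q(w) = -\frac{10}{9}, the sum R = v + w = \frac{18}{13} e_{1} - \frac{14}{13} e_{2} does the job whenever invertible.
Answer: \frac{18}{13} e_{1} - \frac{14}{13} e_{2}


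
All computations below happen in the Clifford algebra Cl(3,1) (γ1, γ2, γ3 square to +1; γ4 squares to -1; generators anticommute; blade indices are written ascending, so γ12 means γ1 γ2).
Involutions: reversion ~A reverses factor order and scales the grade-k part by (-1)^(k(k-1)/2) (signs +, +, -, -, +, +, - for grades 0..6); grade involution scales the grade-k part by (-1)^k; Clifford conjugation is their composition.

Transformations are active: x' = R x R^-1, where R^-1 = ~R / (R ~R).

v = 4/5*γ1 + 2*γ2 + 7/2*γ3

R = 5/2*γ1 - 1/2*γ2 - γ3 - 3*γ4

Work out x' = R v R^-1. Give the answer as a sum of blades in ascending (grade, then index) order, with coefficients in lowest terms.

~R = 5/2*γ1 - 1/2*γ2 - γ3 - 3*γ4, and R ~R = -3/2, so R^-1 = ~R / (-3/2).
R v = -5/2 + 27/5*γ12 + 191/20*γ13 + 12/5*γ14 + 1/4*γ23 + 6*γ24 + 21/2*γ34
Answer: 113/15*γ1 - 11/3*γ2 - 41/6*γ3 - 10*γ4


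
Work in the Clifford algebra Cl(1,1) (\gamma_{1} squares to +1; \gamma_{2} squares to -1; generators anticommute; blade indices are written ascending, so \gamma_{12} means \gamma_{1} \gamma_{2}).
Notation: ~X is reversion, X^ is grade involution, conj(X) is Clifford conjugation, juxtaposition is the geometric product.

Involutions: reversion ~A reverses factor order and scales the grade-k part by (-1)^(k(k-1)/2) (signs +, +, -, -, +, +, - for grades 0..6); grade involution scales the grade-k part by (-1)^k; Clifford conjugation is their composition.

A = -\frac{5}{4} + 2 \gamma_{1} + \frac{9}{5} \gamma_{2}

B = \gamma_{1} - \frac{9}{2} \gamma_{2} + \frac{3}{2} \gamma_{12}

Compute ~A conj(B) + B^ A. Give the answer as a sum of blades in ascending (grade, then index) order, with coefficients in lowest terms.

first term: -\frac{101}{10} - \frac{29}{20} \gamma_{1} - \frac{69}{8} \gamma_{2} + \frac{507}{40} \gamma_{12}
second term: -\frac{101}{10} - \frac{29}{20} \gamma_{1} - \frac{69}{8} \gamma_{2} - \frac{507}{40} \gamma_{12}
Answer: -\frac{101}{5} - \frac{29}{10} \gamma_{1} - \frac{69}{4} \gamma_{2}


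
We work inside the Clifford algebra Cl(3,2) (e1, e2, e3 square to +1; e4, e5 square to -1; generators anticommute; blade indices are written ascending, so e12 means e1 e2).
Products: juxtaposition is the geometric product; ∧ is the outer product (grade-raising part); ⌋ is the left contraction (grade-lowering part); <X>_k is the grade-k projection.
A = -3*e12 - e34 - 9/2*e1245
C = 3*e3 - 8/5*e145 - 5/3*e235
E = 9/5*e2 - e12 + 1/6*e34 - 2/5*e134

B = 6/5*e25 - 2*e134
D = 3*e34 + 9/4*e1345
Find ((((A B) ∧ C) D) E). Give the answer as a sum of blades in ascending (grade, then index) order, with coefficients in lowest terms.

step 1: 2*e1 + 27/5*e14 - 18/5*e15 - 6*e234 - 9*e235 - 6/5*e2345
step 2: 6*e13 - 81/5*e134 + 54/5*e135 - 10/3*e1235 - 9*e12345
step 3: -243/5*e1 + 81/4*e2 - 243/10*e4 - 729/20*e5 + 18*e14 - 15/2*e24 - 27/2*e45 - 27*e125 + 162/5*e145 - 10*e1245
step 4: 729/20 + 81/4*e1 + 243/5*e2 + 63/20*e3 + 27/2*e4 - 27*e5 - 2187/25*e12 - 168/25*e13 - 15/2*e14 + 243/5*e15 - 5/4*e23 + 1287/50*e24 + 6561/100*e25 + 486/25*e34 - 1521/100*e35 - 10*e45 + 3*e123 - 81/10*e124 + 729/20*e125 - 81/10*e134 + 54/5*e135 - 18*e145 + 27/8*e234 - 4*e235 - 567/10*e245 - 243/40*e345 + 81/10*e1234 - 5/3*e1235 + 3591/50*e1245 - 729/50*e1345 + 54/5*e2345 - 9/2*e12345
Answer: 729/20 + 81/4*e1 + 243/5*e2 + 63/20*e3 + 27/2*e4 - 27*e5 - 2187/25*e12 - 168/25*e13 - 15/2*e14 + 243/5*e15 - 5/4*e23 + 1287/50*e24 + 6561/100*e25 + 486/25*e34 - 1521/100*e35 - 10*e45 + 3*e123 - 81/10*e124 + 729/20*e125 - 81/10*e134 + 54/5*e135 - 18*e145 + 27/8*e234 - 4*e235 - 567/10*e245 - 243/40*e345 + 81/10*e1234 - 5/3*e1235 + 3591/50*e1245 - 729/50*e1345 + 54/5*e2345 - 9/2*e12345
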